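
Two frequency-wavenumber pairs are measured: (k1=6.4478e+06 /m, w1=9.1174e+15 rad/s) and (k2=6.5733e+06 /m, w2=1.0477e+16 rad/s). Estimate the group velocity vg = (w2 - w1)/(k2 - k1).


vg = (w2 - w1) / (k2 - k1)
= (1.0477e+16 - 9.1174e+15) / (6.5733e+06 - 6.4478e+06)
= 1.3596e+15 / 1.2550e+05
= 1.0833e+10 m/s

1.0833e+10


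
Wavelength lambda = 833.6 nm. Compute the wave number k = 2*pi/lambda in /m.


k = 2 * pi / lambda
= 6.2832 / (833.6e-9)
= 6.2832 / 8.3360e-07
= 7.5374e+06 /m

7.5374e+06


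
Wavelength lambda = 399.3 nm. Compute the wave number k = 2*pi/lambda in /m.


k = 2 * pi / lambda
= 6.2832 / (399.3e-9)
= 6.2832 / 3.9930e-07
= 1.5736e+07 /m

1.5736e+07


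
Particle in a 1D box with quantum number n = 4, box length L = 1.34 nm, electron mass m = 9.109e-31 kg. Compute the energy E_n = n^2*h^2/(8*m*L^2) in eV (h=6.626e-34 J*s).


E = n^2 * h^2 / (8 * m * L^2)
= 4^2 * (6.626e-34)^2 / (8 * 9.109e-31 * (1.34e-9)^2)
= 16 * 4.3904e-67 / (8 * 9.109e-31 * 1.7956e-18)
= 5.3685e-19 J
= 3.3511 eV

3.3511


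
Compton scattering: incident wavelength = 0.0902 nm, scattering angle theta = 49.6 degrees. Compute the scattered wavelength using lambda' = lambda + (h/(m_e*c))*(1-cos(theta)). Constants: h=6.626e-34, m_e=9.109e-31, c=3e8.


Compton wavelength: h/(m_e*c) = 2.4247e-12 m
d_lambda = 2.4247e-12 * (1 - cos(49.6 deg))
= 2.4247e-12 * 0.35188
= 8.5321e-13 m = 0.000853 nm
lambda' = 0.0902 + 0.000853
= 0.091053 nm

0.091053


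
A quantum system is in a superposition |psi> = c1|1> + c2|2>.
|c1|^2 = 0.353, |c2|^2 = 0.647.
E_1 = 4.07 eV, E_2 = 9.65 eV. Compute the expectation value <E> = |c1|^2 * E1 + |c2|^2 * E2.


<E> = |c1|^2 * E1 + |c2|^2 * E2
= 0.353 * 4.07 + 0.647 * 9.65
= 1.4367 + 6.2436
= 7.6803 eV

7.6803


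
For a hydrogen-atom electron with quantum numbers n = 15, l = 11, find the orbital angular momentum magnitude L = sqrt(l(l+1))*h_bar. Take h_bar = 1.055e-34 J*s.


L = sqrt(l*(l+1)) * h_bar
= sqrt(11 * 12) * 1.055e-34
= sqrt(132) * 1.055e-34
= 11.4891 * 1.055e-34
= 1.2121e-33 J*s

1.2121e-33


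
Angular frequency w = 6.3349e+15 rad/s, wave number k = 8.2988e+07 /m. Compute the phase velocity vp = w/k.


vp = w / k
= 6.3349e+15 / 8.2988e+07
= 7.6335e+07 m/s

7.6335e+07


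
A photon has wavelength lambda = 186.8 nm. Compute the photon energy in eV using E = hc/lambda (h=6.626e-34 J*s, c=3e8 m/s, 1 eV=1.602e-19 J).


E = hc / lambda
= (6.626e-34)(3e8) / (186.8e-9)
= 1.9878e-25 / 1.8680e-07
= 1.0641e-18 J
Converting to eV: 1.0641e-18 / 1.602e-19
= 6.6425 eV

6.6425


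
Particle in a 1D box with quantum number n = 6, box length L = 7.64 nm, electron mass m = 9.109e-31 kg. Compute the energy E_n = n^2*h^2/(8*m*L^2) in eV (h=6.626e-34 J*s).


E = n^2 * h^2 / (8 * m * L^2)
= 6^2 * (6.626e-34)^2 / (8 * 9.109e-31 * (7.64e-9)^2)
= 36 * 4.3904e-67 / (8 * 9.109e-31 * 5.8370e-17)
= 3.7158e-20 J
= 0.232 eV

0.232


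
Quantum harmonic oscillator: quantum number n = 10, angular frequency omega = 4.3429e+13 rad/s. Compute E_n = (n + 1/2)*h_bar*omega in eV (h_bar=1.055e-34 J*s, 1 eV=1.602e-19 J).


E = (n + 1/2) * h_bar * omega
= (10 + 0.5) * 1.055e-34 * 4.3429e+13
= 10.5 * 4.5818e-21
= 4.8108e-20 J
= 0.3003 eV

0.3003


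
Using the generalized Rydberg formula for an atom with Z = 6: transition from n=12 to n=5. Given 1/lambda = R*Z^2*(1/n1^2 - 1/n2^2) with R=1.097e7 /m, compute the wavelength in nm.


1/lambda = R * Z^2 * (1/n1^2 - 1/n2^2)
= 1.097e7 * 6^2 * (1/5^2 - 1/12^2)
= 1.097e7 * 36 * (0.04 - 0.006944)
= 1.3054e+07 /m
lambda = 1 / 1.3054e+07
= 76.6031 nm

76.6031


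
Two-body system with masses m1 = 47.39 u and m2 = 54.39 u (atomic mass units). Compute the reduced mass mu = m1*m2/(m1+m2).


mu = m1 * m2 / (m1 + m2)
= 47.39 * 54.39 / (47.39 + 54.39)
= 2577.5421 / 101.78
= 25.3246 u

25.3246


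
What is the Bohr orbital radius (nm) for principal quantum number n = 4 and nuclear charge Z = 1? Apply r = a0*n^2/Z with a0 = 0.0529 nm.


r = a0 * n^2 / Z
= 0.0529 * 4^2 / 1
= 0.0529 * 16 / 1
= 0.8464 nm

0.8464


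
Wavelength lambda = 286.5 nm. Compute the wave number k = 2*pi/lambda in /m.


k = 2 * pi / lambda
= 6.2832 / (286.5e-9)
= 6.2832 / 2.8650e-07
= 2.1931e+07 /m

2.1931e+07


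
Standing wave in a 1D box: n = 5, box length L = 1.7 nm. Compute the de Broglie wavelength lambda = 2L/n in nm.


lambda = 2L / n
= 2 * 1.7 / 5
= 3.4 / 5
= 0.68 nm

0.68


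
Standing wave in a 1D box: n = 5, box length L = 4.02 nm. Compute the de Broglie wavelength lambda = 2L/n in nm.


lambda = 2L / n
= 2 * 4.02 / 5
= 8.04 / 5
= 1.608 nm

1.608


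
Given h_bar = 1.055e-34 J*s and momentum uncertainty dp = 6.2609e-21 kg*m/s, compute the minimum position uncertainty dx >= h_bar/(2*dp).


dx = h_bar / (2 * dp)
= 1.055e-34 / (2 * 6.2609e-21)
= 1.055e-34 / 1.2522e-20
= 8.4253e-15 m

8.4253e-15


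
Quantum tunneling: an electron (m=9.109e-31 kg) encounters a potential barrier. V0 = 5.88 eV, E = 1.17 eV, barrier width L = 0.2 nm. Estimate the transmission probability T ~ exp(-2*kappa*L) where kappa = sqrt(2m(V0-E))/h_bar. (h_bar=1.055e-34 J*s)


V0 - E = 4.71 eV = 7.5454e-19 J
kappa = sqrt(2 * m * (V0-E)) / h_bar
= sqrt(2 * 9.109e-31 * 7.5454e-19) / 1.055e-34
= 1.1113e+10 /m
2*kappa*L = 2 * 1.1113e+10 * 0.2e-9
= 4.4453
T = exp(-4.4453) = 1.173376e-02

1.173376e-02


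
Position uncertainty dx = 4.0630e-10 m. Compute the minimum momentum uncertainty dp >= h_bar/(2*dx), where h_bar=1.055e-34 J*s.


dp = h_bar / (2 * dx)
= 1.055e-34 / (2 * 4.0630e-10)
= 1.055e-34 / 8.1260e-10
= 1.2983e-25 kg*m/s

1.2983e-25


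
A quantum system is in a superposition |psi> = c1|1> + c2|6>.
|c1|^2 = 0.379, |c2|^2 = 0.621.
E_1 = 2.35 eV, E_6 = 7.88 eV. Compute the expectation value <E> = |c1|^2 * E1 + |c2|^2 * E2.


<E> = |c1|^2 * E1 + |c2|^2 * E2
= 0.379 * 2.35 + 0.621 * 7.88
= 0.8907 + 4.8935
= 5.7841 eV

5.7841


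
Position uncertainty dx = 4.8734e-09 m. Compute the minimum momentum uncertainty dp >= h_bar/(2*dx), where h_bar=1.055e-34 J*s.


dp = h_bar / (2 * dx)
= 1.055e-34 / (2 * 4.8734e-09)
= 1.055e-34 / 9.7468e-09
= 1.0824e-26 kg*m/s

1.0824e-26


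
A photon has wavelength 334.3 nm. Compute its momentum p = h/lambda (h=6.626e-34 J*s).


p = h / lambda
= 6.626e-34 / (334.3e-9)
= 6.626e-34 / 3.3430e-07
= 1.9821e-27 kg*m/s

1.9821e-27


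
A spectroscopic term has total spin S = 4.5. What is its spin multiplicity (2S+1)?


Spin multiplicity = 2S + 1
= 2 * 4.5 + 1
= 9.0 + 1
= 10

10


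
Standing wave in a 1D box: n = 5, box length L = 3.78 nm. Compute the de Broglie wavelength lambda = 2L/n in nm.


lambda = 2L / n
= 2 * 3.78 / 5
= 7.56 / 5
= 1.512 nm

1.512


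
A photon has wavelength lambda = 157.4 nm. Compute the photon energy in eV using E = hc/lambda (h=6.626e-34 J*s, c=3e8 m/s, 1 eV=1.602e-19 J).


E = hc / lambda
= (6.626e-34)(3e8) / (157.4e-9)
= 1.9878e-25 / 1.5740e-07
= 1.2629e-18 J
Converting to eV: 1.2629e-18 / 1.602e-19
= 7.8833 eV

7.8833


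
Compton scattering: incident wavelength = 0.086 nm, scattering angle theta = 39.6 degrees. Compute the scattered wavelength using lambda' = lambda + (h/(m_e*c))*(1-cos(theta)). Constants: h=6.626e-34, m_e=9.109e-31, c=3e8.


Compton wavelength: h/(m_e*c) = 2.4247e-12 m
d_lambda = 2.4247e-12 * (1 - cos(39.6 deg))
= 2.4247e-12 * 0.229487
= 5.5644e-13 m = 0.000556 nm
lambda' = 0.086 + 0.000556
= 0.086556 nm

0.086556


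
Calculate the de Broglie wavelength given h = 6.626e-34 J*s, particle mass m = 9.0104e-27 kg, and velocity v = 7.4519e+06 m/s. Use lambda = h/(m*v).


lambda = h / (m * v)
= 6.626e-34 / (9.0104e-27 * 7.4519e+06)
= 6.626e-34 / 6.7145e-20
= 9.8683e-15 m

9.8683e-15


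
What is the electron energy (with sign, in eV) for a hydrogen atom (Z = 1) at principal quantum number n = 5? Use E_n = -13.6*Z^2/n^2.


E_n = -13.6 * Z^2 / n^2
= -13.6 * 1^2 / 5^2
= -13.6 * 1 / 25
= -0.544 eV

-0.544


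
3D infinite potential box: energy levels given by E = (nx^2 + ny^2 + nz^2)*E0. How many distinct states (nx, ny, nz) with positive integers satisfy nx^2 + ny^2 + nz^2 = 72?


Enumerate all (nx, ny, nz) with nx^2 + ny^2 + nz^2 = 72:
(2,2,8)
(2,8,2)
(8,2,2)
Total degeneracy = 3

3


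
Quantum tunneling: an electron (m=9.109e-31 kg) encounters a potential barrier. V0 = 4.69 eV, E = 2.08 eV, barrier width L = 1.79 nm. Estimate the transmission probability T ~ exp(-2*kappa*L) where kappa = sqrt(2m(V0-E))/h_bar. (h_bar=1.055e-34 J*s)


V0 - E = 2.61 eV = 4.1812e-19 J
kappa = sqrt(2 * m * (V0-E)) / h_bar
= sqrt(2 * 9.109e-31 * 4.1812e-19) / 1.055e-34
= 8.2727e+09 /m
2*kappa*L = 2 * 8.2727e+09 * 1.79e-9
= 29.6164
T = exp(-29.6164) = 1.373271e-13

1.373271e-13


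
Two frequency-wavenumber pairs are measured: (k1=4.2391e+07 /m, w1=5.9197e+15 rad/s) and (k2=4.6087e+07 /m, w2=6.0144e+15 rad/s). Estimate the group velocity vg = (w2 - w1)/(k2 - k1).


vg = (w2 - w1) / (k2 - k1)
= (6.0144e+15 - 5.9197e+15) / (4.6087e+07 - 4.2391e+07)
= 9.4700e+13 / 3.6960e+06
= 2.5622e+07 m/s

2.5622e+07


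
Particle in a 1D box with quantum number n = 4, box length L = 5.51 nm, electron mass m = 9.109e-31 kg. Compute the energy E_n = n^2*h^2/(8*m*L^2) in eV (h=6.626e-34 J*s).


E = n^2 * h^2 / (8 * m * L^2)
= 4^2 * (6.626e-34)^2 / (8 * 9.109e-31 * (5.51e-9)^2)
= 16 * 4.3904e-67 / (8 * 9.109e-31 * 3.0360e-17)
= 3.1751e-20 J
= 0.1982 eV

0.1982


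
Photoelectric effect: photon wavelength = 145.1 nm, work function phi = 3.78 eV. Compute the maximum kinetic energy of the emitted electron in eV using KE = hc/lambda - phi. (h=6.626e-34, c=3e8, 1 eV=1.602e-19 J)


E_photon = hc / lambda
= (6.626e-34)(3e8) / (145.1e-9)
= 1.3700e-18 J
= 8.5515 eV
KE = E_photon - phi
= 8.5515 - 3.78
= 4.7715 eV

4.7715


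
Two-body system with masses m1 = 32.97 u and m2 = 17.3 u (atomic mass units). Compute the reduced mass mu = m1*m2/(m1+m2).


mu = m1 * m2 / (m1 + m2)
= 32.97 * 17.3 / (32.97 + 17.3)
= 570.381 / 50.27
= 11.3463 u

11.3463


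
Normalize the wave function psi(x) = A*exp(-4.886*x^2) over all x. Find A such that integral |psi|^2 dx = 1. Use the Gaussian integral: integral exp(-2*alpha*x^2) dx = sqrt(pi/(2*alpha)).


integral |psi|^2 dx = A^2 * sqrt(pi/(2*alpha)) = 1
A^2 = sqrt(2*alpha/pi)
= sqrt(2 * 4.886 / pi)
= 1.763668
A = sqrt(1.763668)
= 1.328

1.328


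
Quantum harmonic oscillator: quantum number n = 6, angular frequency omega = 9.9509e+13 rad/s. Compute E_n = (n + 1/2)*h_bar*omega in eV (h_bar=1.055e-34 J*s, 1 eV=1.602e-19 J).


E = (n + 1/2) * h_bar * omega
= (6 + 0.5) * 1.055e-34 * 9.9509e+13
= 6.5 * 1.0498e-20
= 6.8238e-20 J
= 0.426 eV

0.426


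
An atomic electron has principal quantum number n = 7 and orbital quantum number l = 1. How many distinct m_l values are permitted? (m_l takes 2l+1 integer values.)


m_l ranges from -l to +l in integer steps
So m_l goes from -1 to +1
Count = 2l + 1 = 2*1 + 1
= 3

3


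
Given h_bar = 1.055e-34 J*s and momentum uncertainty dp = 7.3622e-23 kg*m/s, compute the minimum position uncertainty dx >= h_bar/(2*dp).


dx = h_bar / (2 * dp)
= 1.055e-34 / (2 * 7.3622e-23)
= 1.055e-34 / 1.4724e-22
= 7.1650e-13 m

7.1650e-13


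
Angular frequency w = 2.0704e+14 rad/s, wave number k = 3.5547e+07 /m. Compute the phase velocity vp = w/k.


vp = w / k
= 2.0704e+14 / 3.5547e+07
= 5.8244e+06 m/s

5.8244e+06


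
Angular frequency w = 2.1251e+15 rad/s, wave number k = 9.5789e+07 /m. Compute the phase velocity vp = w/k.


vp = w / k
= 2.1251e+15 / 9.5789e+07
= 2.2185e+07 m/s

2.2185e+07


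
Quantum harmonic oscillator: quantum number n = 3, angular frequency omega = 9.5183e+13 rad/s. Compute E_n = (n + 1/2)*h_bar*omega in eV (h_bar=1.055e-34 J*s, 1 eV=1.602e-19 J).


E = (n + 1/2) * h_bar * omega
= (3 + 0.5) * 1.055e-34 * 9.5183e+13
= 3.5 * 1.0042e-20
= 3.5146e-20 J
= 0.2194 eV

0.2194


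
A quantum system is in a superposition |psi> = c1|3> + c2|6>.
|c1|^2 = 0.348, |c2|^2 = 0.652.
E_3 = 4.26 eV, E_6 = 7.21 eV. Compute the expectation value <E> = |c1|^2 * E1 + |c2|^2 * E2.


<E> = |c1|^2 * E1 + |c2|^2 * E2
= 0.348 * 4.26 + 0.652 * 7.21
= 1.4825 + 4.7009
= 6.1834 eV

6.1834


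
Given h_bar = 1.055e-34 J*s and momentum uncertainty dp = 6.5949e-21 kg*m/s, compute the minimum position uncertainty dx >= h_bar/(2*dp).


dx = h_bar / (2 * dp)
= 1.055e-34 / (2 * 6.5949e-21)
= 1.055e-34 / 1.3190e-20
= 7.9986e-15 m

7.9986e-15


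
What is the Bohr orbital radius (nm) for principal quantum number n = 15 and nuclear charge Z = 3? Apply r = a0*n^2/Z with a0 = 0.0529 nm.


r = a0 * n^2 / Z
= 0.0529 * 15^2 / 3
= 0.0529 * 225 / 3
= 3.9675 nm

3.9675


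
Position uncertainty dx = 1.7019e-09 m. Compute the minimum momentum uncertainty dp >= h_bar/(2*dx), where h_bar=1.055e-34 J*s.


dp = h_bar / (2 * dx)
= 1.055e-34 / (2 * 1.7019e-09)
= 1.055e-34 / 3.4038e-09
= 3.0995e-26 kg*m/s

3.0995e-26


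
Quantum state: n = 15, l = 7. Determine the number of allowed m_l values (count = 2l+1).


m_l ranges from -l to +l in integer steps
So m_l goes from -7 to +7
Count = 2l + 1 = 2*7 + 1
= 15

15


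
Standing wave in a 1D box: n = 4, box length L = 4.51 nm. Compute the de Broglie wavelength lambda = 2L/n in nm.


lambda = 2L / n
= 2 * 4.51 / 4
= 9.02 / 4
= 2.255 nm

2.255


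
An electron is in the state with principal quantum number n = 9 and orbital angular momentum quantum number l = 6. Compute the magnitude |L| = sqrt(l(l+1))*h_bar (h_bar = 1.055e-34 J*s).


L = sqrt(l*(l+1)) * h_bar
= sqrt(6 * 7) * 1.055e-34
= sqrt(42) * 1.055e-34
= 6.4807 * 1.055e-34
= 6.8372e-34 J*s

6.8372e-34


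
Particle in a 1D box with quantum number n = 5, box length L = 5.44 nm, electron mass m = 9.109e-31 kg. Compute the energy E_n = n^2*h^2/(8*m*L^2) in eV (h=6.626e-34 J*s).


E = n^2 * h^2 / (8 * m * L^2)
= 5^2 * (6.626e-34)^2 / (8 * 9.109e-31 * (5.44e-9)^2)
= 25 * 4.3904e-67 / (8 * 9.109e-31 * 2.9594e-17)
= 5.0896e-20 J
= 0.3177 eV

0.3177


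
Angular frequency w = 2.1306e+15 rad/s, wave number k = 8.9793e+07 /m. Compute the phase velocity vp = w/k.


vp = w / k
= 2.1306e+15 / 8.9793e+07
= 2.3728e+07 m/s

2.3728e+07


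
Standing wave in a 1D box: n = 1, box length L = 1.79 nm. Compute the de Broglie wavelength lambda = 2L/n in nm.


lambda = 2L / n
= 2 * 1.79 / 1
= 3.58 / 1
= 3.58 nm

3.58


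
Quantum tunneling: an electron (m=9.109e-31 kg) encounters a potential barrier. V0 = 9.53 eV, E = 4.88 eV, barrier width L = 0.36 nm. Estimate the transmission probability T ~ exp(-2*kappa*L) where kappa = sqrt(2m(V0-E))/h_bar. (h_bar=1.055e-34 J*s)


V0 - E = 4.65 eV = 7.4493e-19 J
kappa = sqrt(2 * m * (V0-E)) / h_bar
= sqrt(2 * 9.109e-31 * 7.4493e-19) / 1.055e-34
= 1.1042e+10 /m
2*kappa*L = 2 * 1.1042e+10 * 0.36e-9
= 7.9504
T = exp(-7.9504) = 3.525267e-04

3.525267e-04


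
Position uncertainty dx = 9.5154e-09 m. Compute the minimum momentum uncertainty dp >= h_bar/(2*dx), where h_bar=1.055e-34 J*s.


dp = h_bar / (2 * dx)
= 1.055e-34 / (2 * 9.5154e-09)
= 1.055e-34 / 1.9031e-08
= 5.5436e-27 kg*m/s

5.5436e-27


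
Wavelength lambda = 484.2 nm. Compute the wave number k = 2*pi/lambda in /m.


k = 2 * pi / lambda
= 6.2832 / (484.2e-9)
= 6.2832 / 4.8420e-07
= 1.2976e+07 /m

1.2976e+07


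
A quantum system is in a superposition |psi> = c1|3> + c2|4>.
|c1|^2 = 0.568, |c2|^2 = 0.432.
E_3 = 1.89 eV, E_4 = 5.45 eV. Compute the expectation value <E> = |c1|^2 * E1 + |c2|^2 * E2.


<E> = |c1|^2 * E1 + |c2|^2 * E2
= 0.568 * 1.89 + 0.432 * 5.45
= 1.0735 + 2.3544
= 3.4279 eV

3.4279


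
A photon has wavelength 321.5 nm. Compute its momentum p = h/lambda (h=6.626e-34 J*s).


p = h / lambda
= 6.626e-34 / (321.5e-9)
= 6.626e-34 / 3.2150e-07
= 2.0610e-27 kg*m/s

2.0610e-27


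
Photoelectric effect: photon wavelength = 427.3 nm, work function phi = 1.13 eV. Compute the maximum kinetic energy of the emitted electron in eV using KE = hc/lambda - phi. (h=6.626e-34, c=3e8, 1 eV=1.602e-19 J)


E_photon = hc / lambda
= (6.626e-34)(3e8) / (427.3e-9)
= 4.6520e-19 J
= 2.9039 eV
KE = E_photon - phi
= 2.9039 - 1.13
= 1.7739 eV

1.7739


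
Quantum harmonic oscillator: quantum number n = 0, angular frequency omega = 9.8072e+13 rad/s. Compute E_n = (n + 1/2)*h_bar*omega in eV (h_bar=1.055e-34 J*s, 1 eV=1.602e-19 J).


E = (n + 1/2) * h_bar * omega
= (0 + 0.5) * 1.055e-34 * 9.8072e+13
= 0.5 * 1.0347e-20
= 5.1733e-21 J
= 0.0323 eV

0.0323


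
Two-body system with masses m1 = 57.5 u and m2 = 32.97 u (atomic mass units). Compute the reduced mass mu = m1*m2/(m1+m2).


mu = m1 * m2 / (m1 + m2)
= 57.5 * 32.97 / (57.5 + 32.97)
= 1895.775 / 90.47
= 20.9547 u

20.9547


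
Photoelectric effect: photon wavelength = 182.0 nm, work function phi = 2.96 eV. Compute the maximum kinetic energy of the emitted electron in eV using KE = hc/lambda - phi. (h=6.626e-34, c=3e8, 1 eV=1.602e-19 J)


E_photon = hc / lambda
= (6.626e-34)(3e8) / (182.0e-9)
= 1.0922e-18 J
= 6.8177 eV
KE = E_photon - phi
= 6.8177 - 2.96
= 3.8577 eV

3.8577


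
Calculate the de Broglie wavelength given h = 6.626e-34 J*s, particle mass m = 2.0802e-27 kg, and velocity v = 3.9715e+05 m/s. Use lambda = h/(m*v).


lambda = h / (m * v)
= 6.626e-34 / (2.0802e-27 * 3.9715e+05)
= 6.626e-34 / 8.2615e-22
= 8.0203e-13 m

8.0203e-13


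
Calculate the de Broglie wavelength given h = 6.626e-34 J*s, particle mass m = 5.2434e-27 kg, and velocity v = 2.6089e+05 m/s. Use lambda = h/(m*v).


lambda = h / (m * v)
= 6.626e-34 / (5.2434e-27 * 2.6089e+05)
= 6.626e-34 / 1.3680e-21
= 4.8437e-13 m

4.8437e-13


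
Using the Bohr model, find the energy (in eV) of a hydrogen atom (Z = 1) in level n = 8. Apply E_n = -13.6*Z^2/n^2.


E_n = -13.6 * Z^2 / n^2
= -13.6 * 1^2 / 8^2
= -13.6 * 1 / 64
= -0.2125 eV

-0.2125


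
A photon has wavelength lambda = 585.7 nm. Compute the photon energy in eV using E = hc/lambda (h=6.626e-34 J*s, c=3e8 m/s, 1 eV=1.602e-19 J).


E = hc / lambda
= (6.626e-34)(3e8) / (585.7e-9)
= 1.9878e-25 / 5.8570e-07
= 3.3939e-19 J
Converting to eV: 3.3939e-19 / 1.602e-19
= 2.1185 eV

2.1185


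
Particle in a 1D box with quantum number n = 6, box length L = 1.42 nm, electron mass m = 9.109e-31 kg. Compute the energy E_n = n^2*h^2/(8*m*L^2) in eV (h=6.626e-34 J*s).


E = n^2 * h^2 / (8 * m * L^2)
= 6^2 * (6.626e-34)^2 / (8 * 9.109e-31 * (1.42e-9)^2)
= 36 * 4.3904e-67 / (8 * 9.109e-31 * 2.0164e-18)
= 1.0756e-18 J
= 6.7144 eV

6.7144


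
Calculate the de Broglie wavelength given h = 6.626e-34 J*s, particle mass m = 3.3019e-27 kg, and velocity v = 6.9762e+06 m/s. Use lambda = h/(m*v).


lambda = h / (m * v)
= 6.626e-34 / (3.3019e-27 * 6.9762e+06)
= 6.626e-34 / 2.3035e-20
= 2.8765e-14 m

2.8765e-14


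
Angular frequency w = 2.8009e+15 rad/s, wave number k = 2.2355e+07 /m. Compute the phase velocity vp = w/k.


vp = w / k
= 2.8009e+15 / 2.2355e+07
= 1.2529e+08 m/s

1.2529e+08


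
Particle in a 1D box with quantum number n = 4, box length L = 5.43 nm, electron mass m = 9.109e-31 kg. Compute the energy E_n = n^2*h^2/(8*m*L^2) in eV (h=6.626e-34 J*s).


E = n^2 * h^2 / (8 * m * L^2)
= 4^2 * (6.626e-34)^2 / (8 * 9.109e-31 * (5.43e-9)^2)
= 16 * 4.3904e-67 / (8 * 9.109e-31 * 2.9485e-17)
= 3.2694e-20 J
= 0.2041 eV

0.2041


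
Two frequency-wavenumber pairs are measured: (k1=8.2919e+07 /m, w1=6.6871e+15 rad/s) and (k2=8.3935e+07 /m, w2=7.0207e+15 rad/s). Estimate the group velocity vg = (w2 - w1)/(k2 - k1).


vg = (w2 - w1) / (k2 - k1)
= (7.0207e+15 - 6.6871e+15) / (8.3935e+07 - 8.2919e+07)
= 3.3360e+14 / 1.0160e+06
= 3.2835e+08 m/s

3.2835e+08


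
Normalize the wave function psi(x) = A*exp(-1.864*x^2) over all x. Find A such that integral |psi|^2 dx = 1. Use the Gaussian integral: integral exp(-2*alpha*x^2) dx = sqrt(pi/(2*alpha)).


integral |psi|^2 dx = A^2 * sqrt(pi/(2*alpha)) = 1
A^2 = sqrt(2*alpha/pi)
= sqrt(2 * 1.864 / pi)
= 1.089339
A = sqrt(1.089339)
= 1.0437

1.0437


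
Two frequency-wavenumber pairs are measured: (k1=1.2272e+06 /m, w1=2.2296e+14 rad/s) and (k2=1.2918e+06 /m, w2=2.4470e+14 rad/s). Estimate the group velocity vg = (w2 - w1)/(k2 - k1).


vg = (w2 - w1) / (k2 - k1)
= (2.4470e+14 - 2.2296e+14) / (1.2918e+06 - 1.2272e+06)
= 2.1740e+13 / 6.4600e+04
= 3.3653e+08 m/s

3.3653e+08


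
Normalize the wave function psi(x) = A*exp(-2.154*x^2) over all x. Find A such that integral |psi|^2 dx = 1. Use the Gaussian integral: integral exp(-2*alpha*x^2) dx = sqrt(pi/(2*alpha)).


integral |psi|^2 dx = A^2 * sqrt(pi/(2*alpha)) = 1
A^2 = sqrt(2*alpha/pi)
= sqrt(2 * 2.154 / pi)
= 1.171016
A = sqrt(1.171016)
= 1.0821

1.0821


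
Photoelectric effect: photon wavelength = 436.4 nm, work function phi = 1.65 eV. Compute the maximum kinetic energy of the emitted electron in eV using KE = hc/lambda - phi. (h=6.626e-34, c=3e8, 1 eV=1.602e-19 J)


E_photon = hc / lambda
= (6.626e-34)(3e8) / (436.4e-9)
= 4.5550e-19 J
= 2.8433 eV
KE = E_photon - phi
= 2.8433 - 1.65
= 1.1933 eV

1.1933


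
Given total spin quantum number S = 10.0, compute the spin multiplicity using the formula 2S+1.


Spin multiplicity = 2S + 1
= 2 * 10.0 + 1
= 20.0 + 1
= 21

21


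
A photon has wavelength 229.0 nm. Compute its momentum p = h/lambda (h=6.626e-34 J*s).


p = h / lambda
= 6.626e-34 / (229.0e-9)
= 6.626e-34 / 2.2900e-07
= 2.8934e-27 kg*m/s

2.8934e-27


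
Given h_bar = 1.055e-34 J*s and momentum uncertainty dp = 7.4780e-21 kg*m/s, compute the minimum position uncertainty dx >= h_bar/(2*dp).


dx = h_bar / (2 * dp)
= 1.055e-34 / (2 * 7.4780e-21)
= 1.055e-34 / 1.4956e-20
= 7.0540e-15 m

7.0540e-15


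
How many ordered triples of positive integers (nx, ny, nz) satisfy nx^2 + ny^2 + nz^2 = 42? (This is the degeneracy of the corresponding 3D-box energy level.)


Enumerate all (nx, ny, nz) with nx^2 + ny^2 + nz^2 = 42:
(1,4,5)
(1,5,4)
(4,1,5)
(4,5,1)
(5,1,4)
(5,4,1)
Total degeneracy = 6

6


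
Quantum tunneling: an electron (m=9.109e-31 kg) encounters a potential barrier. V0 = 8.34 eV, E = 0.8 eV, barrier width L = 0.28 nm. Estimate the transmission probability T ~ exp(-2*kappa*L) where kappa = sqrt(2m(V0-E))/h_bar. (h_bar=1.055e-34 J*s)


V0 - E = 7.54 eV = 1.2079e-18 J
kappa = sqrt(2 * m * (V0-E)) / h_bar
= sqrt(2 * 9.109e-31 * 1.2079e-18) / 1.055e-34
= 1.4061e+10 /m
2*kappa*L = 2 * 1.4061e+10 * 0.28e-9
= 7.8741
T = exp(-7.8741) = 3.804580e-04

3.804580e-04


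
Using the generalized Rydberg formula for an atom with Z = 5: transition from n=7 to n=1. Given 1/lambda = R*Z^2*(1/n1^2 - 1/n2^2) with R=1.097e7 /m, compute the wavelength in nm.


1/lambda = R * Z^2 * (1/n1^2 - 1/n2^2)
= 1.097e7 * 5^2 * (1/1^2 - 1/7^2)
= 1.097e7 * 25 * (1.0 - 0.020408)
= 2.6865e+08 /m
lambda = 1 / 2.6865e+08
= 3.7223 nm

3.7223


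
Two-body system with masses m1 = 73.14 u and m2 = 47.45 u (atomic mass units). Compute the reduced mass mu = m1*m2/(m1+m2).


mu = m1 * m2 / (m1 + m2)
= 73.14 * 47.45 / (73.14 + 47.45)
= 3470.493 / 120.59
= 28.7793 u

28.7793


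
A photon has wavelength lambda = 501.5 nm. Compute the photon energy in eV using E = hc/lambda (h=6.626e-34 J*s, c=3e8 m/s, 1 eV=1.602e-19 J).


E = hc / lambda
= (6.626e-34)(3e8) / (501.5e-9)
= 1.9878e-25 / 5.0150e-07
= 3.9637e-19 J
Converting to eV: 3.9637e-19 / 1.602e-19
= 2.4742 eV

2.4742


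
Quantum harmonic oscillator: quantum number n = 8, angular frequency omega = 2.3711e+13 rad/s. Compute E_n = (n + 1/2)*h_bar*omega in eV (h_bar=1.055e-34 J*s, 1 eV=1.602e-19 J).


E = (n + 1/2) * h_bar * omega
= (8 + 0.5) * 1.055e-34 * 2.3711e+13
= 8.5 * 2.5015e-21
= 2.1263e-20 J
= 0.1327 eV

0.1327


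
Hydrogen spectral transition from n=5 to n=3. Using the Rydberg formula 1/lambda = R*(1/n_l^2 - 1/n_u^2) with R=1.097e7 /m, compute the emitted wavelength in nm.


1/lambda = R * (1/n_l^2 - 1/n_u^2)
= 1.097e7 * (1/3^2 - 1/5^2)
= 1.097e7 * (0.111111 - 0.04)
= 1.097e7 * 0.071111
= 7.8009e+05 /m
lambda = 1 / 7.8009e+05 = 1281.9052 nm

1281.9052


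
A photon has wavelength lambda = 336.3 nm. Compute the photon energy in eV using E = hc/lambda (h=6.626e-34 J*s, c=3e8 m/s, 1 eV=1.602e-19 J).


E = hc / lambda
= (6.626e-34)(3e8) / (336.3e-9)
= 1.9878e-25 / 3.3630e-07
= 5.9108e-19 J
Converting to eV: 5.9108e-19 / 1.602e-19
= 3.6896 eV

3.6896


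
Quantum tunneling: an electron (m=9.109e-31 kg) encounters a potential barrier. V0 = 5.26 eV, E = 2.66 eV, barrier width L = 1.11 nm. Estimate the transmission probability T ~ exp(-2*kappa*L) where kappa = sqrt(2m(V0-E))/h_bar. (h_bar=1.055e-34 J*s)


V0 - E = 2.6 eV = 4.1652e-19 J
kappa = sqrt(2 * m * (V0-E)) / h_bar
= sqrt(2 * 9.109e-31 * 4.1652e-19) / 1.055e-34
= 8.2569e+09 /m
2*kappa*L = 2 * 8.2569e+09 * 1.11e-9
= 18.3303
T = exp(-18.3303) = 1.094627e-08

1.094627e-08


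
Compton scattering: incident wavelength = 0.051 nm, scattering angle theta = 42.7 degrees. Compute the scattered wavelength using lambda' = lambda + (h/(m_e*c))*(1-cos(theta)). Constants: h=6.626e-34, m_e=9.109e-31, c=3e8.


Compton wavelength: h/(m_e*c) = 2.4247e-12 m
d_lambda = 2.4247e-12 * (1 - cos(42.7 deg))
= 2.4247e-12 * 0.265085
= 6.4275e-13 m = 0.000643 nm
lambda' = 0.051 + 0.000643
= 0.051643 nm

0.051643


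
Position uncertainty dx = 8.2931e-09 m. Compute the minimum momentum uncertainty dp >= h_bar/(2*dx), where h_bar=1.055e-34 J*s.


dp = h_bar / (2 * dx)
= 1.055e-34 / (2 * 8.2931e-09)
= 1.055e-34 / 1.6586e-08
= 6.3607e-27 kg*m/s

6.3607e-27


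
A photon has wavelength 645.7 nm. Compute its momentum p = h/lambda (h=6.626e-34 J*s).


p = h / lambda
= 6.626e-34 / (645.7e-9)
= 6.626e-34 / 6.4570e-07
= 1.0262e-27 kg*m/s

1.0262e-27


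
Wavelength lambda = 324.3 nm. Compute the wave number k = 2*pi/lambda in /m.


k = 2 * pi / lambda
= 6.2832 / (324.3e-9)
= 6.2832 / 3.2430e-07
= 1.9375e+07 /m

1.9375e+07


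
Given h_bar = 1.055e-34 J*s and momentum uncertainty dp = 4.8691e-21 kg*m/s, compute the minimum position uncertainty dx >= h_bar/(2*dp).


dx = h_bar / (2 * dp)
= 1.055e-34 / (2 * 4.8691e-21)
= 1.055e-34 / 9.7382e-21
= 1.0834e-14 m

1.0834e-14


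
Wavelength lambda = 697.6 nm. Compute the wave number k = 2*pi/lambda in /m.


k = 2 * pi / lambda
= 6.2832 / (697.6e-9)
= 6.2832 / 6.9760e-07
= 9.0069e+06 /m

9.0069e+06


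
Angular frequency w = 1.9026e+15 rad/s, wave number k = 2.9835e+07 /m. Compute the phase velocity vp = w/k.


vp = w / k
= 1.9026e+15 / 2.9835e+07
= 6.3771e+07 m/s

6.3771e+07


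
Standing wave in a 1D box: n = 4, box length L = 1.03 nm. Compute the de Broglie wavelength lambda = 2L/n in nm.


lambda = 2L / n
= 2 * 1.03 / 4
= 2.06 / 4
= 0.515 nm

0.515


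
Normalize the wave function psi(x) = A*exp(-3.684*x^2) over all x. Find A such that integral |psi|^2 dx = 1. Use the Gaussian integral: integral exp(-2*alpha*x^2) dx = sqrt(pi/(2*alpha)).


integral |psi|^2 dx = A^2 * sqrt(pi/(2*alpha)) = 1
A^2 = sqrt(2*alpha/pi)
= sqrt(2 * 3.684 / pi)
= 1.53144
A = sqrt(1.53144)
= 1.2375

1.2375


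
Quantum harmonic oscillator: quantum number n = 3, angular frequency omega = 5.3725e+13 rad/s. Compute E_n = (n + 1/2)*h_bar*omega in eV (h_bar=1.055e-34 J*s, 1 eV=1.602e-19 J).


E = (n + 1/2) * h_bar * omega
= (3 + 0.5) * 1.055e-34 * 5.3725e+13
= 3.5 * 5.6680e-21
= 1.9838e-20 J
= 0.1238 eV

0.1238


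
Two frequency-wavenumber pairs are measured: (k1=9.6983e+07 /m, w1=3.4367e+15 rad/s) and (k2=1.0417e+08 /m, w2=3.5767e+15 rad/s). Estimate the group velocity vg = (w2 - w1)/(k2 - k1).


vg = (w2 - w1) / (k2 - k1)
= (3.5767e+15 - 3.4367e+15) / (1.0417e+08 - 9.6983e+07)
= 1.4000e+14 / 7.1870e+06
= 1.9480e+07 m/s

1.9480e+07


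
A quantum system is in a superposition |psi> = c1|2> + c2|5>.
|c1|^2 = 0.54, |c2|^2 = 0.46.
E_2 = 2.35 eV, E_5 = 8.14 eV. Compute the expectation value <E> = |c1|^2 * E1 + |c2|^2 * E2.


<E> = |c1|^2 * E1 + |c2|^2 * E2
= 0.54 * 2.35 + 0.46 * 8.14
= 1.269 + 3.7444
= 5.0134 eV

5.0134


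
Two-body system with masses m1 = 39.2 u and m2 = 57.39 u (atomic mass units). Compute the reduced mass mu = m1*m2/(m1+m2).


mu = m1 * m2 / (m1 + m2)
= 39.2 * 57.39 / (39.2 + 57.39)
= 2249.688 / 96.59
= 23.2911 u

23.2911


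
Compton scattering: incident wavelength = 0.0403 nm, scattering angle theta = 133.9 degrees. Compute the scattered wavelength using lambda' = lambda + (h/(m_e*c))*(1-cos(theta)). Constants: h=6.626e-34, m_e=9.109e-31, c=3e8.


Compton wavelength: h/(m_e*c) = 2.4247e-12 m
d_lambda = 2.4247e-12 * (1 - cos(133.9 deg))
= 2.4247e-12 * 1.693402
= 4.1060e-12 m = 0.004106 nm
lambda' = 0.0403 + 0.004106
= 0.044406 nm

0.044406


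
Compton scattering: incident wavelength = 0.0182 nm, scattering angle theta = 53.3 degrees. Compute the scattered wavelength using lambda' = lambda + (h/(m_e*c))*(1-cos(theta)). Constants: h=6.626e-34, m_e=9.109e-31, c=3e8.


Compton wavelength: h/(m_e*c) = 2.4247e-12 m
d_lambda = 2.4247e-12 * (1 - cos(53.3 deg))
= 2.4247e-12 * 0.402375
= 9.7564e-13 m = 0.000976 nm
lambda' = 0.0182 + 0.000976
= 0.019176 nm

0.019176


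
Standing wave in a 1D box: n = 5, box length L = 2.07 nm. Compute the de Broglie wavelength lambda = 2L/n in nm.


lambda = 2L / n
= 2 * 2.07 / 5
= 4.14 / 5
= 0.828 nm

0.828


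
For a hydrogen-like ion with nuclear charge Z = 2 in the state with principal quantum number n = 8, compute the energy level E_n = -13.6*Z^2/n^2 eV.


E_n = -13.6 * Z^2 / n^2
= -13.6 * 2^2 / 8^2
= -13.6 * 4 / 64
= -0.85 eV

-0.85


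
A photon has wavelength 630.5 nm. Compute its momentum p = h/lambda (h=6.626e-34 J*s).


p = h / lambda
= 6.626e-34 / (630.5e-9)
= 6.626e-34 / 6.3050e-07
= 1.0509e-27 kg*m/s

1.0509e-27


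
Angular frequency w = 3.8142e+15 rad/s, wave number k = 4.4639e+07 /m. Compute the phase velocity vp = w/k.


vp = w / k
= 3.8142e+15 / 4.4639e+07
= 8.5445e+07 m/s

8.5445e+07


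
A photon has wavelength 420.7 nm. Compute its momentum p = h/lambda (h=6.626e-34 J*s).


p = h / lambda
= 6.626e-34 / (420.7e-9)
= 6.626e-34 / 4.2070e-07
= 1.5750e-27 kg*m/s

1.5750e-27


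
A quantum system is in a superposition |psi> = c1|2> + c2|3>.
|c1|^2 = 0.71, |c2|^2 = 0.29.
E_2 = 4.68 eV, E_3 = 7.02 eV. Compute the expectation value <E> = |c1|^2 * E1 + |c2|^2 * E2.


<E> = |c1|^2 * E1 + |c2|^2 * E2
= 0.71 * 4.68 + 0.29 * 7.02
= 3.3228 + 2.0358
= 5.3586 eV

5.3586


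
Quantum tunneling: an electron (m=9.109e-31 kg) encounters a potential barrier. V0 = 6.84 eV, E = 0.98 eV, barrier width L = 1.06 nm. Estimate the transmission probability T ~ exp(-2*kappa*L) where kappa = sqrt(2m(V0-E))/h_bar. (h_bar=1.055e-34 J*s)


V0 - E = 5.86 eV = 9.3877e-19 J
kappa = sqrt(2 * m * (V0-E)) / h_bar
= sqrt(2 * 9.109e-31 * 9.3877e-19) / 1.055e-34
= 1.2396e+10 /m
2*kappa*L = 2 * 1.2396e+10 * 1.06e-9
= 26.2793
T = exp(-26.2793) = 3.864065e-12

3.864065e-12


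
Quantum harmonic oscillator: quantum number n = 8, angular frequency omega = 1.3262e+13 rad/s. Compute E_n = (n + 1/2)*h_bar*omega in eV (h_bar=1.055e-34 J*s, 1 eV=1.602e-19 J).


E = (n + 1/2) * h_bar * omega
= (8 + 0.5) * 1.055e-34 * 1.3262e+13
= 8.5 * 1.3991e-21
= 1.1893e-20 J
= 0.0742 eV

0.0742


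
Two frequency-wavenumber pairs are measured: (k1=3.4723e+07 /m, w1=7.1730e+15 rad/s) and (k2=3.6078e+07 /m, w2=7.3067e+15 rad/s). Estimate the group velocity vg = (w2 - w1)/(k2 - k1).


vg = (w2 - w1) / (k2 - k1)
= (7.3067e+15 - 7.1730e+15) / (3.6078e+07 - 3.4723e+07)
= 1.3370e+14 / 1.3550e+06
= 9.8672e+07 m/s

9.8672e+07


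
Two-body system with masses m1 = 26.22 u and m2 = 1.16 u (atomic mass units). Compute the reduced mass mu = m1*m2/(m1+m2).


mu = m1 * m2 / (m1 + m2)
= 26.22 * 1.16 / (26.22 + 1.16)
= 30.4152 / 27.38
= 1.1109 u

1.1109


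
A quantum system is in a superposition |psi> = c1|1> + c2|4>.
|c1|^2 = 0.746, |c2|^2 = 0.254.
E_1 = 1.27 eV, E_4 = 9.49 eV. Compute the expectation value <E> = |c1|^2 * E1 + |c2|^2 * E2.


<E> = |c1|^2 * E1 + |c2|^2 * E2
= 0.746 * 1.27 + 0.254 * 9.49
= 0.9474 + 2.4105
= 3.3579 eV

3.3579


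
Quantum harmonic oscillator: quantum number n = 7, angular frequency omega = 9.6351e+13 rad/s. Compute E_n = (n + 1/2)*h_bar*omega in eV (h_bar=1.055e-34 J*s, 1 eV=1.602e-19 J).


E = (n + 1/2) * h_bar * omega
= (7 + 0.5) * 1.055e-34 * 9.6351e+13
= 7.5 * 1.0165e-20
= 7.6238e-20 J
= 0.4759 eV

0.4759


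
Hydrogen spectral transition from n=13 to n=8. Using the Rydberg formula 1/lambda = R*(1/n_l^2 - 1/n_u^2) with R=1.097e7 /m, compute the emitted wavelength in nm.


1/lambda = R * (1/n_l^2 - 1/n_u^2)
= 1.097e7 * (1/8^2 - 1/13^2)
= 1.097e7 * (0.015625 - 0.005917)
= 1.097e7 * 0.009708
= 1.0650e+05 /m
lambda = 1 / 1.0650e+05 = 9390.1116 nm

9390.1116


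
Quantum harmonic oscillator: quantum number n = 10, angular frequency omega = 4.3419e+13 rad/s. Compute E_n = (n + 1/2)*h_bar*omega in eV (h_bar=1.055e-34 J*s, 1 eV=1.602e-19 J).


E = (n + 1/2) * h_bar * omega
= (10 + 0.5) * 1.055e-34 * 4.3419e+13
= 10.5 * 4.5807e-21
= 4.8097e-20 J
= 0.3002 eV

0.3002


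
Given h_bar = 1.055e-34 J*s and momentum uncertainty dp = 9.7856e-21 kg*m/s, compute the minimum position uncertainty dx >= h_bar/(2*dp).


dx = h_bar / (2 * dp)
= 1.055e-34 / (2 * 9.7856e-21)
= 1.055e-34 / 1.9571e-20
= 5.3906e-15 m

5.3906e-15


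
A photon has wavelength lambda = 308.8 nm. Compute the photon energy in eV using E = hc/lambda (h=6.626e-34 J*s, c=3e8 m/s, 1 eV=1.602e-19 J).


E = hc / lambda
= (6.626e-34)(3e8) / (308.8e-9)
= 1.9878e-25 / 3.0880e-07
= 6.4372e-19 J
Converting to eV: 6.4372e-19 / 1.602e-19
= 4.0182 eV

4.0182


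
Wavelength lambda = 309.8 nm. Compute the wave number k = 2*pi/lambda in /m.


k = 2 * pi / lambda
= 6.2832 / (309.8e-9)
= 6.2832 / 3.0980e-07
= 2.0281e+07 /m

2.0281e+07


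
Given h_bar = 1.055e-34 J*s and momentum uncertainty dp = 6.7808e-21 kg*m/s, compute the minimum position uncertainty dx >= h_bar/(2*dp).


dx = h_bar / (2 * dp)
= 1.055e-34 / (2 * 6.7808e-21)
= 1.055e-34 / 1.3562e-20
= 7.7793e-15 m

7.7793e-15


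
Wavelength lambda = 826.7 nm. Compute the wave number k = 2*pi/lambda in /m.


k = 2 * pi / lambda
= 6.2832 / (826.7e-9)
= 6.2832 / 8.2670e-07
= 7.6003e+06 /m

7.6003e+06


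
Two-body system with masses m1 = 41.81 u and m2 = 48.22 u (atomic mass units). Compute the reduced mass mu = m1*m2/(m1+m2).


mu = m1 * m2 / (m1 + m2)
= 41.81 * 48.22 / (41.81 + 48.22)
= 2016.0782 / 90.03
= 22.3934 u

22.3934


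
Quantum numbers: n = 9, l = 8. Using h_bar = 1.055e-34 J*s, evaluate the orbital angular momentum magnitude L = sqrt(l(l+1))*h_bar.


L = sqrt(l*(l+1)) * h_bar
= sqrt(8 * 9) * 1.055e-34
= sqrt(72) * 1.055e-34
= 8.4853 * 1.055e-34
= 8.9520e-34 J*s

8.9520e-34


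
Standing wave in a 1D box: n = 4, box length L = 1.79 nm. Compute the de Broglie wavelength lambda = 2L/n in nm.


lambda = 2L / n
= 2 * 1.79 / 4
= 3.58 / 4
= 0.895 nm

0.895


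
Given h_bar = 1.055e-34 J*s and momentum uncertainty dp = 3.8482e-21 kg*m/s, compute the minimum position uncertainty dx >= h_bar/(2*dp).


dx = h_bar / (2 * dp)
= 1.055e-34 / (2 * 3.8482e-21)
= 1.055e-34 / 7.6964e-21
= 1.3708e-14 m

1.3708e-14


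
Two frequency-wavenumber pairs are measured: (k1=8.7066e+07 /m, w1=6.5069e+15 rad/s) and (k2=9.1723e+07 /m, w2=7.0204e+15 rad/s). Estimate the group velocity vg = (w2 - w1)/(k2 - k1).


vg = (w2 - w1) / (k2 - k1)
= (7.0204e+15 - 6.5069e+15) / (9.1723e+07 - 8.7066e+07)
= 5.1350e+14 / 4.6570e+06
= 1.1026e+08 m/s

1.1026e+08


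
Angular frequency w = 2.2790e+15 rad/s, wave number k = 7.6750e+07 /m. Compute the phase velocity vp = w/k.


vp = w / k
= 2.2790e+15 / 7.6750e+07
= 2.9694e+07 m/s

2.9694e+07


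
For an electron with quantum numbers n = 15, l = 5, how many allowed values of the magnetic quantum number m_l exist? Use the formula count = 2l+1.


m_l ranges from -l to +l in integer steps
So m_l goes from -5 to +5
Count = 2l + 1 = 2*5 + 1
= 11

11


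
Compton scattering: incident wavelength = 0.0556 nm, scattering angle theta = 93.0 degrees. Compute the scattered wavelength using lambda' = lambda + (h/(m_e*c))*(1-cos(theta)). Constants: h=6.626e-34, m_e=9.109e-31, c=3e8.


Compton wavelength: h/(m_e*c) = 2.4247e-12 m
d_lambda = 2.4247e-12 * (1 - cos(93.0 deg))
= 2.4247e-12 * 1.052336
= 2.5516e-12 m = 0.002552 nm
lambda' = 0.0556 + 0.002552
= 0.058152 nm

0.058152


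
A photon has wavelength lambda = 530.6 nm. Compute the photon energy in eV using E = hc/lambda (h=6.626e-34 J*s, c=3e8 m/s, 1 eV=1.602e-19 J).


E = hc / lambda
= (6.626e-34)(3e8) / (530.6e-9)
= 1.9878e-25 / 5.3060e-07
= 3.7463e-19 J
Converting to eV: 3.7463e-19 / 1.602e-19
= 2.3385 eV

2.3385


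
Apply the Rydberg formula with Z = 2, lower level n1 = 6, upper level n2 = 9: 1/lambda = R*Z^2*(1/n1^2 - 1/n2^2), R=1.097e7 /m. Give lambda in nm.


1/lambda = R * Z^2 * (1/n1^2 - 1/n2^2)
= 1.097e7 * 2^2 * (1/6^2 - 1/9^2)
= 1.097e7 * 4 * (0.027778 - 0.012346)
= 6.7716e+05 /m
lambda = 1 / 6.7716e+05
= 1476.7548 nm

1476.7548


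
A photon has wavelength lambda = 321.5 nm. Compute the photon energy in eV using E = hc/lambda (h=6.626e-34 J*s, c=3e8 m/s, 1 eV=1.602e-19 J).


E = hc / lambda
= (6.626e-34)(3e8) / (321.5e-9)
= 1.9878e-25 / 3.2150e-07
= 6.1829e-19 J
Converting to eV: 6.1829e-19 / 1.602e-19
= 3.8595 eV

3.8595


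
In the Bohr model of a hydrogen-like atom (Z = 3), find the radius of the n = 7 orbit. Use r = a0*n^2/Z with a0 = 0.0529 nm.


r = a0 * n^2 / Z
= 0.0529 * 7^2 / 3
= 0.0529 * 49 / 3
= 0.864 nm

0.864


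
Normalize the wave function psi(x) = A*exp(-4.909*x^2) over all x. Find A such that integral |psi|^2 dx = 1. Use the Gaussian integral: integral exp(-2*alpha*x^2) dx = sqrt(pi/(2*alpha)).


integral |psi|^2 dx = A^2 * sqrt(pi/(2*alpha)) = 1
A^2 = sqrt(2*alpha/pi)
= sqrt(2 * 4.909 / pi)
= 1.767814
A = sqrt(1.767814)
= 1.3296

1.3296


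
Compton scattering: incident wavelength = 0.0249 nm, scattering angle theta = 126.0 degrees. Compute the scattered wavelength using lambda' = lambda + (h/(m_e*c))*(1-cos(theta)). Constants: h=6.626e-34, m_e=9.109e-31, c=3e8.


Compton wavelength: h/(m_e*c) = 2.4247e-12 m
d_lambda = 2.4247e-12 * (1 - cos(126.0 deg))
= 2.4247e-12 * 1.587785
= 3.8499e-12 m = 0.00385 nm
lambda' = 0.0249 + 0.00385
= 0.02875 nm

0.02875


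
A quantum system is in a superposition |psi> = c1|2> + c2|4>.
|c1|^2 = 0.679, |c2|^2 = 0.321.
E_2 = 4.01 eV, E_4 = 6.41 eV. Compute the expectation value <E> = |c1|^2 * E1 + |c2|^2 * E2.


<E> = |c1|^2 * E1 + |c2|^2 * E2
= 0.679 * 4.01 + 0.321 * 6.41
= 2.7228 + 2.0576
= 4.7804 eV

4.7804


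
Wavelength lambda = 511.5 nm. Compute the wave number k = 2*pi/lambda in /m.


k = 2 * pi / lambda
= 6.2832 / (511.5e-9)
= 6.2832 / 5.1150e-07
= 1.2284e+07 /m

1.2284e+07


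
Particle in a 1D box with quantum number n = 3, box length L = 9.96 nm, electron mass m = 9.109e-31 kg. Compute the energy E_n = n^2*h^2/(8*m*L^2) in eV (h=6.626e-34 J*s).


E = n^2 * h^2 / (8 * m * L^2)
= 3^2 * (6.626e-34)^2 / (8 * 9.109e-31 * (9.96e-9)^2)
= 9 * 4.3904e-67 / (8 * 9.109e-31 * 9.9202e-17)
= 5.4660e-21 J
= 0.0341 eV

0.0341


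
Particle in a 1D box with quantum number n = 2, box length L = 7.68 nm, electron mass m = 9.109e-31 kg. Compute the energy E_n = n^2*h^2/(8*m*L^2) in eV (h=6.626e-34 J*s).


E = n^2 * h^2 / (8 * m * L^2)
= 2^2 * (6.626e-34)^2 / (8 * 9.109e-31 * (7.68e-9)^2)
= 4 * 4.3904e-67 / (8 * 9.109e-31 * 5.8982e-17)
= 4.0858e-21 J
= 0.0255 eV

0.0255


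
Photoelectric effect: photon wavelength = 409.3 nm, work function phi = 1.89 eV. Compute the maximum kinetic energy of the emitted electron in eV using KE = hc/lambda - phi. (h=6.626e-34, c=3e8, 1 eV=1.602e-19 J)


E_photon = hc / lambda
= (6.626e-34)(3e8) / (409.3e-9)
= 4.8566e-19 J
= 3.0316 eV
KE = E_photon - phi
= 3.0316 - 1.89
= 1.1416 eV

1.1416


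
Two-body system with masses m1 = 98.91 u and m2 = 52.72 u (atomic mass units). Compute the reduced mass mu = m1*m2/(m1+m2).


mu = m1 * m2 / (m1 + m2)
= 98.91 * 52.72 / (98.91 + 52.72)
= 5214.5352 / 151.63
= 34.3899 u

34.3899
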